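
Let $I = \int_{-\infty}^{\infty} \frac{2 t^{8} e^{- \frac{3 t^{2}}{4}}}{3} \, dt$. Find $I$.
$\frac{2240 \sqrt{3} \sqrt{\pi}}{243}$

Begin with the known integral
$$J(a) = \int_{-\infty}^{\infty} \frac{2 e^{- a t^{2}}}{3} \, dt = \frac{2 \sqrt{\pi}}{3 \sqrt{a}}.$$

Differentiating under the integral sign brings down a factor of $(-t^2)$:
$$\frac{dJ}{da} = \int_{-\infty}^{\infty} - \frac{2 t^{2} e^{- a t^{2}}}{3} \, dt = - \frac{\sqrt{\pi}}{3 a^{\frac{3}{2}}}.$$

Repeating $4$ times in total — each differentiation brings down another $(-t^2)$ — gives
$$\frac{d^{4}J}{da^{4}} = \int_{-\infty}^{\infty} \frac{2 t^{8} e^{- a t^{2}}}{3} \, dt = \frac{35 \sqrt{\pi}}{8 a^{\frac{9}{2}}},$$
and the integrand here is exactly the target integrand, so $I = \frac{35 \sqrt{\pi}}{8 a^{\frac{9}{2}}}$.

Setting $a = \frac{3}{4}$:
$$I = \frac{2240 \sqrt{3} \sqrt{\pi}}{243}.$$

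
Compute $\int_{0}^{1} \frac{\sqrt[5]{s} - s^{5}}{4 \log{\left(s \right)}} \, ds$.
$- \frac{\log{\left(5 \right)}}{4}$

Consider the one-parameter family: let $I(a) = \int_{0}^{1} \frac{- s^{5} + s^{a}}{4 \log{\left(s \right)}} \, ds$.

Since $\dfrac{\partial}{\partial a}\,s^{a} = s^{a} \ln s$, the $\ln s$ in the denominator cancels and
$$\frac{dI}{da} = \int_{0}^{1} \frac{1}{4} s^{a} \, ds = \frac{1}{4} \left[\frac{s^{a+1}}{a+1}\right]_0^1 = \frac{1}{4 \left(a + 1\right)}.$$

Integrating with respect to $a$ gives $I(a) = \frac{\log{\left(a + 1 \right)}}{4} - \frac{\log{\left(6 \right)}}{4} + C$.

At $a = 5$ the integrand is identically $0$, so $I(5) = 0$. The closed form gives $0$, hence $C = 0$.

Setting $a = \frac{1}{5}$:
$$I = - \frac{\log{\left(5 \right)}}{4}.$$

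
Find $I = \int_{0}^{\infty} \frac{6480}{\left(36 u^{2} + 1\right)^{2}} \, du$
$270 \pi$

Recall the elementary integral
$$J(a) = \int_{0}^{\infty} \frac{5}{a^{2} + u^{2}} \, du = \frac{5 \pi}{2 a}.$$

Differentiating under the integral sign with respect to $a$,
$$\frac{dJ}{da} = \int_{0}^{\infty} - \frac{10 a}{\left(a^{2} + u^{2}\right)^{2}} \, du = - \frac{5 \pi}{2 a^{2}},$$
so $\int_{0}^{\infty} \frac{5}{\left(a^{2} + u^{2}\right)^{2}} \, du = \frac{5 \pi}{4 a^{3}}$.

Setting $a = \frac{1}{6}$:
$$I = 270 \pi.$$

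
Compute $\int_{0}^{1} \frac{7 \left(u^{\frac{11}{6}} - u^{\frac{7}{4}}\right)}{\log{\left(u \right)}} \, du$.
$- \log{\left(\frac{42618442977}{52523350144} \right)}$

Consider the one-parameter family: let $I(a) = \int_{0}^{1} \frac{7 \left(u^{\frac{11}{6}} - u^{a}\right)}{\log{\left(u \right)}} \, du$.

Since $\dfrac{\partial}{\partial a}\,u^{a} = u^{a} \ln u$, the $\ln u$ in the denominator cancels and
$$\frac{dI}{da} = \int_{0}^{1} -7 u^{a} \, du = -7 \left[\frac{u^{a+1}}{a+1}\right]_0^1 = - \frac{7}{a + 1}.$$

Integrating with respect to $a$ gives $I(a) = - \log{\left(\frac{279936 \left(a + 1\right)^{7}}{410338673} \right)} + C$.

At $a = \frac{11}{6}$ the integrand is identically $0$, so $I(\frac{11}{6}) = 0$. The closed form gives $0$, hence $C = 0$.

Setting $a = \frac{7}{4}$:
$$I = - \log{\left(\frac{42618442977}{52523350144} \right)}.$$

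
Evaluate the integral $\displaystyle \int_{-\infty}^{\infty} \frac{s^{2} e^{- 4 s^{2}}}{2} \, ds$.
$\frac{\sqrt{\pi}}{32}$

Start from the elementary integral
$$J(a) = \int_{-\infty}^{\infty} \frac{e^{- a s^{2}}}{2} \, ds = \frac{\sqrt{\pi}}{2 \sqrt{a}}.$$

Differentiating under the integral sign brings down a factor of $(-s^2)$:
$$\frac{dJ}{da} = \int_{-\infty}^{\infty} - \frac{s^{2} e^{- a s^{2}}}{2} \, ds = - \frac{\sqrt{\pi}}{4 a^{\frac{3}{2}}}.$$

The integral on the left is $-I$, so $I = \frac{\sqrt{\pi}}{4 a^{\frac{3}{2}}}$.

Setting $a = 4$:
$$I = \frac{\sqrt{\pi}}{32}.$$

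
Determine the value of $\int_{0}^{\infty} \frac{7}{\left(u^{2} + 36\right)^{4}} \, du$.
$\frac{35 \pi}{8957952}$

Recall the elementary integral
$$J(a) = \int_{0}^{\infty} \frac{7}{a^{2} + u^{2}} \, du = \frac{7 \pi}{2 a}.$$

Differentiating under the integral sign with respect to $a$,
$$\frac{dJ}{da} = \int_{0}^{\infty} - \frac{14 a}{\left(a^{2} + u^{2}\right)^{2}} \, du = - \frac{7 \pi}{2 a^{2}},$$
so $\int_{0}^{\infty} \frac{7}{\left(a^{2} + u^{2}\right)^{2}} \, du = \frac{7 \pi}{4 a^{3}}$.

Repeating — each differentiation of $1/(u^2+a^2)^j$ produces $-2ja/(u^2+a^2)^{j+1}$ — and dividing through by $-2ja$ at each step yields, after $3$ differentiations in total,
$$\int_{0}^{\infty} \frac{7}{\left(a^{2} + u^{2}\right)^{4}} \, du = \frac{35 \pi}{32 a^{7}}.$$

Setting $a = 6$:
$$I = \frac{35 \pi}{8957952}.$$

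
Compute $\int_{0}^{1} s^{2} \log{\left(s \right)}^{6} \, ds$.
$\frac{80}{243}$

Start from the elementary integral
$$J(a) = \int_{0}^{1} s^{a} \, ds = \frac{1}{a + 1}.$$

Differentiating under the integral sign brings down a factor of $\ln s$:
$$\frac{dJ}{da} = \int_{0}^{1} s^{a} \log{\left(s \right)} \, ds = - \frac{1}{\left(a + 1\right)^{2}}.$$

Repeating $6$ times in total — each differentiation brings down another $\ln s$ — gives
$$\frac{d^{6}J}{da^{6}} = \int_{0}^{1} s^{a} \log{\left(s \right)}^{6} \, ds = \frac{720}{\left(a + 1\right)^{7}},$$
and the integrand here is exactly the target integrand, so $I = \frac{720}{\left(a + 1\right)^{7}}$.

Setting $a = 2$:
$$I = \frac{80}{243}.$$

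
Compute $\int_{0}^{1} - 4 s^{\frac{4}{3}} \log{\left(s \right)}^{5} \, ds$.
$\frac{349920}{117649}$

Consider the simpler parametrised integral
$$J(a) = \int_{0}^{1} - 4 s^{a} \, ds = - \frac{4}{a + 1}.$$

Differentiating under the integral sign brings down a factor of $\ln s$:
$$\frac{dJ}{da} = \int_{0}^{1} - 4 s^{a} \log{\left(s \right)} \, ds = \frac{4}{\left(a + 1\right)^{2}}.$$

Repeating $5$ times in total — each differentiation brings down another $\ln s$ — gives
$$\frac{d^{5}J}{da^{5}} = \int_{0}^{1} - 4 s^{a} \log{\left(s \right)}^{5} \, ds = \frac{480}{\left(a + 1\right)^{6}},$$
and the integrand here is exactly the target integrand, so $I = \frac{480}{\left(a + 1\right)^{6}}$.

Setting $a = \frac{4}{3}$:
$$I = \frac{349920}{117649}.$$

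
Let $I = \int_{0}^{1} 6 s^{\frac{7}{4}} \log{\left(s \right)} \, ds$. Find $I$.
$- \frac{96}{121}$

Begin with the known integral
$$J(a) = \int_{0}^{1} 6 s^{a} \, ds = \frac{6}{a + 1}.$$

Differentiating under the integral sign brings down a factor of $\ln s$:
$$\frac{dJ}{da} = \int_{0}^{1} 6 s^{a} \log{\left(s \right)} \, ds = - \frac{6}{\left(a + 1\right)^{2}}.$$

The integral on the left is $I$, so $I = - \frac{6}{\left(a + 1\right)^{2}}$.

Setting $a = \frac{7}{4}$:
$$I = - \frac{96}{121}.$$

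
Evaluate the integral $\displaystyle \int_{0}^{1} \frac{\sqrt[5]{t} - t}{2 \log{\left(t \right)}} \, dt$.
$\log{\left(\frac{\sqrt{15}}{5} \right)}$

Replace the exponent $\frac{1}{5}$ by a parameter $a$: let $I(a) = \int_{0}^{1} \frac{- t + t^{a}}{2 \log{\left(t \right)}} \, dt$.

Since $\dfrac{\partial}{\partial a}\,t^{a} = t^{a} \ln t$, the $\ln t$ in the denominator cancels and
$$\frac{dI}{da} = \int_{0}^{1} \frac{1}{2} t^{a} \, dt = \frac{1}{2} \left[\frac{t^{a+1}}{a+1}\right]_0^1 = \frac{1}{2 \left(a + 1\right)}.$$

Integrating with respect to $a$ gives $I(a) = \frac{\log{\left(a + 1 \right)}}{2} - \frac{\log{\left(2 \right)}}{2} + C$.

At $a = 1$ the integrand is identically $0$, so $I(1) = 0$. The closed form gives $0$, hence $C = 0$.

Setting $a = \frac{1}{5}$:
$$I = \log{\left(\frac{\sqrt{15}}{5} \right)}.$$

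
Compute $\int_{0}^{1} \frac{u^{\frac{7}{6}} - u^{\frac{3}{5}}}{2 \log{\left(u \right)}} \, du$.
$\log{\left(\frac{\sqrt{195}}{12} \right)}$

Introduce a parameter $a$ in the exponent: let $I(a) = \int_{0}^{1} \frac{u^{\frac{7}{6}} - u^{a}}{2 \log{\left(u \right)}} \, du$.

Since $\dfrac{\partial}{\partial a}\,u^{a} = u^{a} \ln u$, the $\ln u$ in the denominator cancels and
$$\frac{dI}{da} = \int_{0}^{1} - \frac{1}{2} u^{a} \, du = - \frac{1}{2} \left[\frac{u^{a+1}}{a+1}\right]_0^1 = - \frac{1}{2 a + 2}.$$

Integrating with respect to $a$ gives $I(a) = - \frac{\log{\left(a + 1 \right)}}{2} - \frac{\log{\left(6 \right)}}{2} + \frac{\log{\left(13 \right)}}{2} + C$.

At $a = \frac{7}{6}$ the integrand is identically $0$, so $I(\frac{7}{6}) = 0$. The closed form gives $0$, hence $C = 0$.

Setting $a = \frac{3}{5}$:
$$I = \log{\left(\frac{\sqrt{195}}{12} \right)}.$$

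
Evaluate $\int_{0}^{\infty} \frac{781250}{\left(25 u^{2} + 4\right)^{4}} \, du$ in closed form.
$\frac{390625 \pi}{2048}$

Recall the elementary integral
$$J(a) = \int_{0}^{\infty} \frac{2}{a^{2} + u^{2}} \, du = \frac{\pi}{a}.$$

Differentiating under the integral sign with respect to $a$,
$$\frac{dJ}{da} = \int_{0}^{\infty} - \frac{4 a}{\left(a^{2} + u^{2}\right)^{2}} \, du = - \frac{\pi}{a^{2}},$$
so $\int_{0}^{\infty} \frac{2}{\left(a^{2} + u^{2}\right)^{2}} \, du = \frac{\pi}{2 a^{3}}$.

Repeating — each differentiation of $1/(u^2+a^2)^j$ produces $-2ja/(u^2+a^2)^{j+1}$ — and dividing through by $-2ja$ at each step yields, after $3$ differentiations in total,
$$\int_{0}^{\infty} \frac{2}{\left(a^{2} + u^{2}\right)^{4}} \, du = \frac{5 \pi}{16 a^{7}}.$$

Setting $a = \frac{2}{5}$:
$$I = \frac{390625 \pi}{2048}.$$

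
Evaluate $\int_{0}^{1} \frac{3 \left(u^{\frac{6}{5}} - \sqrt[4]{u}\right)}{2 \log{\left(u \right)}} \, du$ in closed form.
$- \log{\left(\frac{125 \sqrt{11}}{968} \right)}$

Introduce a parameter $a$ in the exponent: let $I(a) = \int_{0}^{1} \frac{3 \left(u^{\frac{6}{5}} - u^{a}\right)}{2 \log{\left(u \right)}} \, du$.

Since $\dfrac{\partial}{\partial a}\,u^{a} = u^{a} \ln u$, the $\ln u$ in the denominator cancels and
$$\frac{dI}{da} = \int_{0}^{1} - \frac{3}{2} u^{a} \, du = - \frac{3}{2} \left[\frac{u^{a+1}}{a+1}\right]_0^1 = - \frac{3}{2 a + 2}.$$

Integrating with respect to $a$ gives $I(a) = - \log{\left(\frac{5 \sqrt{55} \left(a + 1\right)^{\frac{3}{2}}}{121} \right)} + C$.

At $a = \frac{6}{5}$ the integrand is identically $0$, so $I(\frac{6}{5}) = 0$. The closed form gives $0$, hence $C = 0$.

Setting $a = \frac{1}{4}$:
$$I = - \log{\left(\frac{125 \sqrt{11}}{968} \right)}.$$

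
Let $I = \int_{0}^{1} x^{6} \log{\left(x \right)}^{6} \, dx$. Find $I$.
$\frac{720}{823543}$

Start from the elementary integral
$$J(a) = \int_{0}^{1} x^{a} \, dx = \frac{1}{a + 1}.$$

Differentiating under the integral sign brings down a factor of $\ln x$:
$$\frac{dJ}{da} = \int_{0}^{1} x^{a} \log{\left(x \right)} \, dx = - \frac{1}{\left(a + 1\right)^{2}}.$$

Repeating $6$ times in total — each differentiation brings down another $\ln x$ — gives
$$\frac{d^{6}J}{da^{6}} = \int_{0}^{1} x^{a} \log{\left(x \right)}^{6} \, dx = \frac{720}{\left(a + 1\right)^{7}},$$
and the integrand here is exactly the target integrand, so $I = \frac{720}{\left(a + 1\right)^{7}}$.

Setting $a = 6$:
$$I = \frac{720}{823543}.$$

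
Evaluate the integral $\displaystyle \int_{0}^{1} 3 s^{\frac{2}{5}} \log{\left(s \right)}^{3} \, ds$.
$- \frac{11250}{2401}$

Consider the simpler parametrised integral
$$J(a) = \int_{0}^{1} 3 s^{a} \, ds = \frac{3}{a + 1}.$$

Differentiating under the integral sign brings down a factor of $\ln s$:
$$\frac{dJ}{da} = \int_{0}^{1} 3 s^{a} \log{\left(s \right)} \, ds = - \frac{3}{\left(a + 1\right)^{2}}.$$

Repeating $3$ times in total — each differentiation brings down another $\ln s$ — gives
$$\frac{d^{3}J}{da^{3}} = \int_{0}^{1} 3 s^{a} \log{\left(s \right)}^{3} \, ds = - \frac{18}{\left(a + 1\right)^{4}},$$
and the integrand here is exactly the target integrand, so $I = - \frac{18}{\left(a + 1\right)^{4}}$.

Setting $a = \frac{2}{5}$:
$$I = - \frac{11250}{2401}.$$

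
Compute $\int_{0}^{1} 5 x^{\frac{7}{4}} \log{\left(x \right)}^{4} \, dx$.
$\frac{122880}{161051}$

Begin with the known integral
$$J(a) = \int_{0}^{1} 5 x^{a} \, dx = \frac{5}{a + 1}.$$

Differentiating under the integral sign brings down a factor of $\ln x$:
$$\frac{dJ}{da} = \int_{0}^{1} 5 x^{a} \log{\left(x \right)} \, dx = - \frac{5}{\left(a + 1\right)^{2}}.$$

Repeating $4$ times in total — each differentiation brings down another $\ln x$ — gives
$$\frac{d^{4}J}{da^{4}} = \int_{0}^{1} 5 x^{a} \log{\left(x \right)}^{4} \, dx = \frac{120}{\left(a + 1\right)^{5}},$$
and the integrand here is exactly the target integrand, so $I = \frac{120}{\left(a + 1\right)^{5}}$.

Setting $a = \frac{7}{4}$:
$$I = \frac{122880}{161051}.$$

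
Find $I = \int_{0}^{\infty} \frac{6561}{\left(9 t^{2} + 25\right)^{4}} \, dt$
$\frac{2187 \pi}{500000}$

Start from the standard arctangent integral
$$J(a) = \int_{0}^{\infty} \frac{1}{a^{2} + t^{2}} \, dt = \frac{\pi}{2 a}.$$

Differentiating under the integral sign with respect to $a$,
$$\frac{dJ}{da} = \int_{0}^{\infty} - \frac{2 a}{\left(a^{2} + t^{2}\right)^{2}} \, dt = - \frac{\pi}{2 a^{2}},$$
so $\int_{0}^{\infty} \frac{1}{\left(a^{2} + t^{2}\right)^{2}} \, dt = \frac{\pi}{4 a^{3}}$.

Repeating — each differentiation of $1/(t^2+a^2)^j$ produces $-2ja/(t^2+a^2)^{j+1}$ — and dividing through by $-2ja$ at each step yields, after $3$ differentiations in total,
$$\int_{0}^{\infty} \frac{1}{\left(a^{2} + t^{2}\right)^{4}} \, dt = \frac{5 \pi}{32 a^{7}}.$$

Setting $a = \frac{5}{3}$:
$$I = \frac{2187 \pi}{500000}.$$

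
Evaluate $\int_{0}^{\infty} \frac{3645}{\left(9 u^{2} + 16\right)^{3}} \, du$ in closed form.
$\frac{3645 \pi}{16384}$

Begin with the known result
$$J(a) = \int_{0}^{\infty} \frac{5}{a^{2} + u^{2}} \, du = \frac{5 \pi}{2 a}.$$

Differentiating under the integral sign with respect to $a$,
$$\frac{dJ}{da} = \int_{0}^{\infty} - \frac{10 a}{\left(a^{2} + u^{2}\right)^{2}} \, du = - \frac{5 \pi}{2 a^{2}},$$
so $\int_{0}^{\infty} \frac{5}{\left(a^{2} + u^{2}\right)^{2}} \, du = \frac{5 \pi}{4 a^{3}}$.

Repeating — each differentiation of $1/(u^2+a^2)^j$ produces $-2ja/(u^2+a^2)^{j+1}$ — and dividing through by $-2ja$ at each step yields, after $2$ differentiations in total,
$$\int_{0}^{\infty} \frac{5}{\left(a^{2} + u^{2}\right)^{3}} \, du = \frac{15 \pi}{16 a^{5}}.$$

Setting $a = \frac{4}{3}$:
$$I = \frac{3645 \pi}{16384}.$$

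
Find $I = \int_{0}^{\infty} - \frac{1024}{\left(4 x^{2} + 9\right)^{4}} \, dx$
$- \frac{80 \pi}{2187}$

Start from the standard arctangent integral
$$J(a) = \int_{0}^{\infty} - \frac{4}{a^{2} + x^{2}} \, dx = - \frac{2 \pi}{a}.$$

Differentiating under the integral sign with respect to $a$,
$$\frac{dJ}{da} = \int_{0}^{\infty} \frac{8 a}{\left(a^{2} + x^{2}\right)^{2}} \, dx = \frac{2 \pi}{a^{2}},$$
so $\int_{0}^{\infty} - \frac{4}{\left(a^{2} + x^{2}\right)^{2}} \, dx = - \frac{\pi}{a^{3}}$.

Repeating — each differentiation of $1/(x^2+a^2)^j$ produces $-2ja/(x^2+a^2)^{j+1}$ — and dividing through by $-2ja$ at each step yields, after $3$ differentiations in total,
$$\int_{0}^{\infty} - \frac{4}{\left(a^{2} + x^{2}\right)^{4}} \, dx = - \frac{5 \pi}{8 a^{7}}.$$

Setting $a = \frac{3}{2}$:
$$I = - \frac{80 \pi}{2187}.$$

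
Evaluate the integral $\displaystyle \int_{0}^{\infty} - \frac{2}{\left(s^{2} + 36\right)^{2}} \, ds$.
$- \frac{\pi}{432}$

Start from the standard arctangent integral
$$J(a) = \int_{0}^{\infty} - \frac{2}{a^{2} + s^{2}} \, ds = - \frac{\pi}{a}.$$

Differentiating under the integral sign with respect to $a$,
$$\frac{dJ}{da} = \int_{0}^{\infty} \frac{4 a}{\left(a^{2} + s^{2}\right)^{2}} \, ds = \frac{\pi}{a^{2}},$$
so $\int_{0}^{\infty} - \frac{2}{\left(a^{2} + s^{2}\right)^{2}} \, ds = - \frac{\pi}{2 a^{3}}$.

Setting $a = 6$:
$$I = - \frac{\pi}{432}.$$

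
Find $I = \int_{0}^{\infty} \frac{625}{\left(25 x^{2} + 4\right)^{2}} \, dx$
$\frac{125 \pi}{32}$

Recall the elementary integral
$$J(a) = \int_{0}^{\infty} \frac{1}{a^{2} + x^{2}} \, dx = \frac{\pi}{2 a}.$$

Differentiating under the integral sign with respect to $a$,
$$\frac{dJ}{da} = \int_{0}^{\infty} - \frac{2 a}{\left(a^{2} + x^{2}\right)^{2}} \, dx = - \frac{\pi}{2 a^{2}},$$
so $\int_{0}^{\infty} \frac{1}{\left(a^{2} + x^{2}\right)^{2}} \, dx = \frac{\pi}{4 a^{3}}$.

Setting $a = \frac{2}{5}$:
$$I = \frac{125 \pi}{32}.$$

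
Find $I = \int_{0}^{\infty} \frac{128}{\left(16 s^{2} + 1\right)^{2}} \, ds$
$8 \pi$

Start from the standard arctangent integral
$$J(a) = \int_{0}^{\infty} \frac{1}{2 \left(a^{2} + s^{2}\right)} \, ds = \frac{\pi}{4 a}.$$

Differentiating under the integral sign with respect to $a$,
$$\frac{dJ}{da} = \int_{0}^{\infty} - \frac{a}{\left(a^{2} + s^{2}\right)^{2}} \, ds = - \frac{\pi}{4 a^{2}},$$
so $\int_{0}^{\infty} \frac{1}{2 \left(a^{2} + s^{2}\right)^{2}} \, ds = \frac{\pi}{8 a^{3}}$.

Setting $a = \frac{1}{4}$:
$$I = 8 \pi.$$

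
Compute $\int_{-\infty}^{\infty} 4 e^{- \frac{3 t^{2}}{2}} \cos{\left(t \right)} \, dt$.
$\frac{4 \sqrt{6} \sqrt{\pi}}{3 e^{\frac{1}{6}}}$

Treat the cosine frequency as a parameter and define $I(b) = \int_{-\infty}^{\infty} 4 e^{- \frac{3 t^{2}}{2}} \cos{\left(b t \right)} \, dt$.

Differentiating under the integral sign,
$$I'(b) = \int_{-\infty}^{\infty} - 4 t e^{- \frac{3 t^{2}}{2}} \sin{\left(b t \right)} \, dt.$$

Integrate $\int_{-\infty}^{\infty} t \sin(b t)\, e^{- \frac{3 t^{2}}{2}}\, dt$ by parts with $u = \sin(b t)$ and $dv = t\, e^{- \frac{3 t^{2}}{2}}\, dt$, giving $v = - \frac{e^{- \frac{3 t^{2}}{2}}}{3}$. The boundary term vanishes and
$$\int_{-\infty}^{\infty} t \sin(b t)\, e^{- \frac{3 t^{2}}{2}}\, dt = \frac{b}{3} \int_{-\infty}^{\infty} \cos(b t)\, e^{- \frac{3 t^{2}}{2}}\, dt,$$
so $I'(b) = - \frac{b}{3}\, I(b)$.

This is a separable first-order ODE; solving with the initial condition $I(0) = \int_{-\infty}^{\infty} 4 e^{- \frac{3 t^{2}}{2}}\,dt = \frac{4 \sqrt{6} \sqrt{\pi}}{3}$ gives
$$I(b) = \frac{4 \sqrt{6} \sqrt{\pi} e^{- \frac{b^{2}}{6}}}{3}.$$

Setting $b = 1$:
$$I = \frac{4 \sqrt{6} \sqrt{\pi}}{3 e^{\frac{1}{6}}}.$$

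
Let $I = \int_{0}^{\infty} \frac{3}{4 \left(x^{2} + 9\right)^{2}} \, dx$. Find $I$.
$\frac{\pi}{144}$

Start from the standard arctangent integral
$$J(a) = \int_{0}^{\infty} \frac{3}{4 \left(a^{2} + x^{2}\right)} \, dx = \frac{3 \pi}{8 a}.$$

Differentiating under the integral sign with respect to $a$,
$$\frac{dJ}{da} = \int_{0}^{\infty} - \frac{3 a}{2 \left(a^{2} + x^{2}\right)^{2}} \, dx = - \frac{3 \pi}{8 a^{2}},$$
so $\int_{0}^{\infty} \frac{3}{4 \left(a^{2} + x^{2}\right)^{2}} \, dx = \frac{3 \pi}{16 a^{3}}$.

Setting $a = 3$:
$$I = \frac{\pi}{144}.$$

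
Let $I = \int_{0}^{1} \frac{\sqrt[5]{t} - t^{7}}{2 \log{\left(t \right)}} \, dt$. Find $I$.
$\log{\left(\frac{\sqrt{15}}{10} \right)}$

Introduce a parameter $a$ in the exponent: let $I(a) = \int_{0}^{1} \frac{- t^{7} + t^{a}}{2 \log{\left(t \right)}} \, dt$.

Since $\dfrac{\partial}{\partial a}\,t^{a} = t^{a} \ln t$, the $\ln t$ in the denominator cancels and
$$\frac{dI}{da} = \int_{0}^{1} \frac{1}{2} t^{a} \, dt = \frac{1}{2} \left[\frac{t^{a+1}}{a+1}\right]_0^1 = \frac{1}{2 \left(a + 1\right)}.$$

Integrating with respect to $a$ gives $I(a) = \frac{\log{\left(a + 1 \right)}}{2} - \frac{3 \log{\left(2 \right)}}{2} + C$.

At $a = 7$ the integrand is identically $0$, so $I(7) = 0$. The closed form gives $0$, hence $C = 0$.

Setting $a = \frac{1}{5}$:
$$I = \log{\left(\frac{\sqrt{15}}{10} \right)}.$$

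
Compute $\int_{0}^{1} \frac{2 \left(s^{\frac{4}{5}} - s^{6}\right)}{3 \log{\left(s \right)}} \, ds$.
$\log{\left(\frac{3 \sqrt[3]{105}}{35} \right)}$

Consider the one-parameter family: let $I(a) = \int_{0}^{1} \frac{2 \left(- s^{6} + s^{a}\right)}{3 \log{\left(s \right)}} \, ds$.

Since $\dfrac{\partial}{\partial a}\,s^{a} = s^{a} \ln s$, the $\ln s$ in the denominator cancels and
$$\frac{dI}{da} = \int_{0}^{1} \frac{2}{3} s^{a} \, ds = \frac{2}{3} \left[\frac{s^{a+1}}{a+1}\right]_0^1 = \frac{2}{3 \left(a + 1\right)}.$$

Integrating with respect to $a$ gives $I(a) = \frac{2 \log{\left(a + 1 \right)}}{3} - \frac{2 \log{\left(7 \right)}}{3} + C$.

At $a = 6$ the integrand is identically $0$, so $I(6) = 0$. The closed form gives $0$, hence $C = 0$.

Setting $a = \frac{4}{5}$:
$$I = \log{\left(\frac{3 \sqrt[3]{105}}{35} \right)}.$$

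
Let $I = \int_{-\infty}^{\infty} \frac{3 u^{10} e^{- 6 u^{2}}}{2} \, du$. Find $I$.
$\frac{35 \sqrt{6} \sqrt{\pi}}{36864}$

Begin with the known integral
$$J(a) = \int_{-\infty}^{\infty} \frac{3 e^{- a u^{2}}}{2} \, du = \frac{3 \sqrt{\pi}}{2 \sqrt{a}}.$$

Differentiating under the integral sign brings down a factor of $(-u^2)$:
$$\frac{dJ}{da} = \int_{-\infty}^{\infty} - \frac{3 u^{2} e^{- a u^{2}}}{2} \, du = - \frac{3 \sqrt{\pi}}{4 a^{\frac{3}{2}}}.$$

Repeating $5$ times in total — each differentiation brings down another $(-u^2)$ — gives
$$\frac{d^{5}J}{da^{5}} = \int_{-\infty}^{\infty} - \frac{3 u^{10} e^{- a u^{2}}}{2} \, du = - \frac{2835 \sqrt{\pi}}{64 a^{\frac{11}{2}}},$$
and the integrand here is $(-1)^{5}$ times the target integrand, so $I = (-1)^{5}\,\frac{d^{5}J}{da^{5}} = \frac{2835 \sqrt{\pi}}{64 a^{\frac{11}{2}}}$.

Setting $a = 6$:
$$I = \frac{35 \sqrt{6} \sqrt{\pi}}{36864}.$$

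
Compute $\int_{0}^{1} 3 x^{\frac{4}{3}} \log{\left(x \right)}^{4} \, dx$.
$\frac{17496}{16807}$

Begin with the known integral
$$J(a) = \int_{0}^{1} 3 x^{a} \, dx = \frac{3}{a + 1}.$$

Differentiating under the integral sign brings down a factor of $\ln x$:
$$\frac{dJ}{da} = \int_{0}^{1} 3 x^{a} \log{\left(x \right)} \, dx = - \frac{3}{\left(a + 1\right)^{2}}.$$

Repeating $4$ times in total — each differentiation brings down another $\ln x$ — gives
$$\frac{d^{4}J}{da^{4}} = \int_{0}^{1} 3 x^{a} \log{\left(x \right)}^{4} \, dx = \frac{72}{\left(a + 1\right)^{5}},$$
and the integrand here is exactly the target integrand, so $I = \frac{72}{\left(a + 1\right)^{5}}$.

Setting $a = \frac{4}{3}$:
$$I = \frac{17496}{16807}.$$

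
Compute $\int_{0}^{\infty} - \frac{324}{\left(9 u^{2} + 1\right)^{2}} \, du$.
$- 27 \pi$

Recall the elementary integral
$$J(a) = \int_{0}^{\infty} - \frac{4}{a^{2} + u^{2}} \, du = - \frac{2 \pi}{a}.$$

Differentiating under the integral sign with respect to $a$,
$$\frac{dJ}{da} = \int_{0}^{\infty} \frac{8 a}{\left(a^{2} + u^{2}\right)^{2}} \, du = \frac{2 \pi}{a^{2}},$$
so $\int_{0}^{\infty} - \frac{4}{\left(a^{2} + u^{2}\right)^{2}} \, du = - \frac{\pi}{a^{3}}$.

Setting $a = \frac{1}{3}$:
$$I = - 27 \pi.$$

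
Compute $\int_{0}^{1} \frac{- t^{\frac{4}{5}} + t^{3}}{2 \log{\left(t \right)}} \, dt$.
$\log{\left(\frac{2 \sqrt{5}}{3} \right)}$

Consider the one-parameter family: let $I(a) = \int_{0}^{1} \frac{t^{3} - t^{a}}{2 \log{\left(t \right)}} \, dt$.

Since $\dfrac{\partial}{\partial a}\,t^{a} = t^{a} \ln t$, the $\ln t$ in the denominator cancels and
$$\frac{dI}{da} = \int_{0}^{1} - \frac{1}{2} t^{a} \, dt = - \frac{1}{2} \left[\frac{t^{a+1}}{a+1}\right]_0^1 = - \frac{1}{2 a + 2}.$$

Integrating with respect to $a$ gives $I(a) = - \frac{\log{\left(a + 1 \right)}}{2} + \log{\left(2 \right)} + C$.

At $a = 3$ the integrand is identically $0$, so $I(3) = 0$. The closed form gives $0$, hence $C = 0$.

Setting $a = \frac{4}{5}$:
$$I = \log{\left(\frac{2 \sqrt{5}}{3} \right)}.$$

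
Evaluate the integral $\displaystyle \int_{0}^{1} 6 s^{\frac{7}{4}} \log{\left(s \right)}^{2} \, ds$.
$\frac{768}{1331}$

Start from the elementary integral
$$J(a) = \int_{0}^{1} 6 s^{a} \, ds = \frac{6}{a + 1}.$$

Differentiating under the integral sign brings down a factor of $\ln s$:
$$\frac{dJ}{da} = \int_{0}^{1} 6 s^{a} \log{\left(s \right)} \, ds = - \frac{6}{\left(a + 1\right)^{2}}.$$

Repeating twice in total — each differentiation brings down another $\ln s$ — gives
$$\frac{d^{2}J}{da^{2}} = \int_{0}^{1} 6 s^{a} \log{\left(s \right)}^{2} \, ds = \frac{12}{\left(a + 1\right)^{3}},$$
and the integrand here is exactly the target integrand, so $I = \frac{12}{\left(a + 1\right)^{3}}$.

Setting $a = \frac{7}{4}$:
$$I = \frac{768}{1331}.$$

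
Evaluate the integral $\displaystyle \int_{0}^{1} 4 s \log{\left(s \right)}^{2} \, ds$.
$1$

Begin with the known integral
$$J(a) = \int_{0}^{1} 4 s^{a} \, ds = \frac{4}{a + 1}.$$

Differentiating under the integral sign brings down a factor of $\ln s$:
$$\frac{dJ}{da} = \int_{0}^{1} 4 s^{a} \log{\left(s \right)} \, ds = - \frac{4}{\left(a + 1\right)^{2}}.$$

Repeating twice in total — each differentiation brings down another $\ln s$ — gives
$$\frac{d^{2}J}{da^{2}} = \int_{0}^{1} 4 s^{a} \log{\left(s \right)}^{2} \, ds = \frac{8}{\left(a + 1\right)^{3}},$$
and the integrand here is exactly the target integrand, so $I = \frac{8}{\left(a + 1\right)^{3}}$.

Setting $a = 1$:
$$I = 1.$$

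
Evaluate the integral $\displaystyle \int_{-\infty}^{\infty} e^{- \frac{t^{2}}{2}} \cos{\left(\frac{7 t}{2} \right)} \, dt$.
$\frac{\sqrt{2} \sqrt{\pi}}{e^{\frac{49}{8}}}$

Let $b$ denote the cosine frequency and define $I(b) = \int_{-\infty}^{\infty} e^{- \frac{t^{2}}{2}} \cos{\left(b t \right)} \, dt$.

Differentiating under the integral sign,
$$I'(b) = \int_{-\infty}^{\infty} - t e^{- \frac{t^{2}}{2}} \sin{\left(b t \right)} \, dt.$$

Integrate $\int_{-\infty}^{\infty} t \sin(b t)\, e^{- \frac{t^{2}}{2}}\, dt$ by parts with $u = \sin(b t)$ and $dv = t\, e^{- \frac{t^{2}}{2}}\, dt$, giving $v = - e^{- \frac{t^{2}}{2}}$. The boundary term vanishes and
$$\int_{-\infty}^{\infty} t \sin(b t)\, e^{- \frac{t^{2}}{2}}\, dt = b \int_{-\infty}^{\infty} \cos(b t)\, e^{- \frac{t^{2}}{2}}\, dt,$$
so $I'(b) = - b\, I(b)$.

This is a separable first-order ODE; solving with the initial condition $I(0) = \int_{-\infty}^{\infty} e^{- \frac{t^{2}}{2}}\,dt = \sqrt{2} \sqrt{\pi}$ gives
$$I(b) = \sqrt{2} \sqrt{\pi} e^{- \frac{b^{2}}{2}}.$$

Setting $b = \frac{7}{2}$:
$$I = \frac{\sqrt{2} \sqrt{\pi}}{e^{\frac{49}{8}}}.$$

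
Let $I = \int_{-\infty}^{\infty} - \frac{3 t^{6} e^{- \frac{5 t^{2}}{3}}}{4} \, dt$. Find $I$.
$- \frac{243 \sqrt{15} \sqrt{\pi}}{4000}$

Start from the elementary integral
$$J(a) = \int_{-\infty}^{\infty} - \frac{3 e^{- a t^{2}}}{4} \, dt = - \frac{3 \sqrt{\pi}}{4 \sqrt{a}}.$$

Differentiating under the integral sign brings down a factor of $(-t^2)$:
$$\frac{dJ}{da} = \int_{-\infty}^{\infty} \frac{3 t^{2} e^{- a t^{2}}}{4} \, dt = \frac{3 \sqrt{\pi}}{8 a^{\frac{3}{2}}}.$$

Repeating $3$ times in total — each differentiation brings down another $(-t^2)$ — gives
$$\frac{d^{3}J}{da^{3}} = \int_{-\infty}^{\infty} \frac{3 t^{6} e^{- a t^{2}}}{4} \, dt = \frac{45 \sqrt{\pi}}{32 a^{\frac{7}{2}}},$$
and the integrand here is $(-1)^{3}$ times the target integrand, so $I = (-1)^{3}\,\frac{d^{3}J}{da^{3}} = - \frac{45 \sqrt{\pi}}{32 a^{\frac{7}{2}}}$.

Setting $a = \frac{5}{3}$:
$$I = - \frac{243 \sqrt{15} \sqrt{\pi}}{4000}.$$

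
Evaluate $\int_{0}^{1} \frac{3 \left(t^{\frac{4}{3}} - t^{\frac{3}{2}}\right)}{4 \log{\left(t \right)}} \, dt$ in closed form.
$- \frac{3 \log{\left(15 \right)}}{4} + \frac{3 \log{\left(14 \right)}}{4}$

Consider the one-parameter family: let $I(a) = \int_{0}^{1} \frac{3 \left(- t^{\frac{3}{2}} + t^{a}\right)}{4 \log{\left(t \right)}} \, dt$.

Since $\dfrac{\partial}{\partial a}\,t^{a} = t^{a} \ln t$, the $\ln t$ in the denominator cancels and
$$\frac{dI}{da} = \int_{0}^{1} \frac{3}{4} t^{a} \, dt = \frac{3}{4} \left[\frac{t^{a+1}}{a+1}\right]_0^1 = \frac{3}{4 \left(a + 1\right)}.$$

Integrating with respect to $a$ gives $I(a) = \log{\left(\frac{2^{\frac{3}{4}} \sqrt[4]{5} \left(a + 1\right)^{\frac{3}{4}}}{5} \right)} + C$.

At $a = \frac{3}{2}$ the integrand is identically $0$, so $I(\frac{3}{2}) = 0$. The closed form gives $0$, hence $C = 0$.

Setting $a = \frac{4}{3}$:
$$I = - \frac{3 \log{\left(15 \right)}}{4} + \frac{3 \log{\left(14 \right)}}{4}.$$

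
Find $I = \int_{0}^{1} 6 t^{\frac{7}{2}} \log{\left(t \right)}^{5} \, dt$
$- \frac{5120}{59049}$

Start from the elementary integral
$$J(a) = \int_{0}^{1} 6 t^{a} \, dt = \frac{6}{a + 1}.$$

Differentiating under the integral sign brings down a factor of $\ln t$:
$$\frac{dJ}{da} = \int_{0}^{1} 6 t^{a} \log{\left(t \right)} \, dt = - \frac{6}{\left(a + 1\right)^{2}}.$$

Repeating $5$ times in total — each differentiation brings down another $\ln t$ — gives
$$\frac{d^{5}J}{da^{5}} = \int_{0}^{1} 6 t^{a} \log{\left(t \right)}^{5} \, dt = - \frac{720}{\left(a + 1\right)^{6}},$$
and the integrand here is exactly the target integrand, so $I = - \frac{720}{\left(a + 1\right)^{6}}$.

Setting $a = \frac{7}{2}$:
$$I = - \frac{5120}{59049}.$$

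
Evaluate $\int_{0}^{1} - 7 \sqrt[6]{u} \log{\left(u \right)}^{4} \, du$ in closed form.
$- \frac{186624}{2401}$

Begin with the known integral
$$J(a) = \int_{0}^{1} - 7 u^{a} \, du = - \frac{7}{a + 1}.$$

Differentiating under the integral sign brings down a factor of $\ln u$:
$$\frac{dJ}{da} = \int_{0}^{1} - 7 u^{a} \log{\left(u \right)} \, du = \frac{7}{\left(a + 1\right)^{2}}.$$

Repeating $4$ times in total — each differentiation brings down another $\ln u$ — gives
$$\frac{d^{4}J}{da^{4}} = \int_{0}^{1} - 7 u^{a} \log{\left(u \right)}^{4} \, du = - \frac{168}{\left(a + 1\right)^{5}},$$
and the integrand here is exactly the target integrand, so $I = - \frac{168}{\left(a + 1\right)^{5}}$.

Setting $a = \frac{1}{6}$:
$$I = - \frac{186624}{2401}.$$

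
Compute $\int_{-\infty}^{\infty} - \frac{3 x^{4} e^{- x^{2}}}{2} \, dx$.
$- \frac{9 \sqrt{\pi}}{8}$

Consider the simpler parametrised integral
$$J(a) = \int_{-\infty}^{\infty} - \frac{3 e^{- a x^{2}}}{2} \, dx = - \frac{3 \sqrt{\pi}}{2 \sqrt{a}}.$$

Differentiating under the integral sign brings down a factor of $(-x^2)$:
$$\frac{dJ}{da} = \int_{-\infty}^{\infty} \frac{3 x^{2} e^{- a x^{2}}}{2} \, dx = \frac{3 \sqrt{\pi}}{4 a^{\frac{3}{2}}}.$$

Repeating twice in total — each differentiation brings down another $(-x^2)$ — gives
$$\frac{d^{2}J}{da^{2}} = \int_{-\infty}^{\infty} - \frac{3 x^{4} e^{- a x^{2}}}{2} \, dx = - \frac{9 \sqrt{\pi}}{8 a^{\frac{5}{2}}},$$
and the integrand here is exactly the target integrand, so $I = - \frac{9 \sqrt{\pi}}{8 a^{\frac{5}{2}}}$.

Setting $a = 1$:
$$I = - \frac{9 \sqrt{\pi}}{8}.$$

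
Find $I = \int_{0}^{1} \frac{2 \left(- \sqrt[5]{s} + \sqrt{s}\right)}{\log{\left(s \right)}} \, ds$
$\log{\left(\frac{25}{16} \right)}$

Consider the one-parameter family: let $I(a) = \int_{0}^{1} \frac{2 \left(- \sqrt[5]{s} + s^{a}\right)}{\log{\left(s \right)}} \, ds$.

Since $\dfrac{\partial}{\partial a}\,s^{a} = s^{a} \ln s$, the $\ln s$ in the denominator cancels and
$$\frac{dI}{da} = \int_{0}^{1} 2 s^{a} \, ds = 2 \left[\frac{s^{a+1}}{a+1}\right]_0^1 = \frac{2}{a + 1}.$$

Integrating with respect to $a$ gives $I(a) = \log{\left(\frac{25 \left(a + 1\right)^{2}}{36} \right)} + C$.

At $a = \frac{1}{5}$ the integrand is identically $0$, so $I(\frac{1}{5}) = 0$. The closed form gives $0$, hence $C = 0$.

Setting $a = \frac{1}{2}$:
$$I = \log{\left(\frac{25}{16} \right)}.$$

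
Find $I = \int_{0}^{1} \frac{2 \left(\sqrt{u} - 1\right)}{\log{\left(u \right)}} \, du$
$\log{\left(\frac{9}{4} \right)}$

Consider the one-parameter family: let $I(a) = \int_{0}^{1} \frac{2 \left(u^{a} - 1\right)}{\log{\left(u \right)}} \, du$.

Since $\dfrac{\partial}{\partial a}\,u^{a} = u^{a} \ln u$, the $\ln u$ in the denominator cancels and
$$\frac{dI}{da} = \int_{0}^{1} 2 u^{a} \, du = 2 \left[\frac{u^{a+1}}{a+1}\right]_0^1 = \frac{2}{a + 1}.$$

Integrating with respect to $a$ gives $I(a) = 2 \log{\left(a + 1 \right)} + C$.

At $a = 0$ the integrand is identically $0$, so $I(0) = 0$. The closed form gives $0$, hence $C = 0$.

Setting $a = \frac{1}{2}$:
$$I = \log{\left(\frac{9}{4} \right)}.$$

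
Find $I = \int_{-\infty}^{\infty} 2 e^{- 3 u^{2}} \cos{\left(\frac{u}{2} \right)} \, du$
$\frac{2 \sqrt{3} \sqrt{\pi}}{3 e^{\frac{1}{48}}}$

Treat the cosine frequency as a parameter and define $I(b) = \int_{-\infty}^{\infty} 2 e^{- 3 u^{2}} \cos{\left(b u \right)} \, du$.

Differentiating under the integral sign,
$$I'(b) = \int_{-\infty}^{\infty} - 2 u e^{- 3 u^{2}} \sin{\left(b u \right)} \, du.$$

Integrate $\int_{-\infty}^{\infty} u \sin(b u)\, e^{- 3 u^{2}}\, du$ by parts with $w = \sin(b u)$ and $dv = u\, e^{- 3 u^{2}}\, du$, giving $v = - \frac{e^{- 3 u^{2}}}{6}$. The boundary term vanishes and
$$\int_{-\infty}^{\infty} u \sin(b u)\, e^{- 3 u^{2}}\, du = \frac{b}{6} \int_{-\infty}^{\infty} \cos(b u)\, e^{- 3 u^{2}}\, du,$$
so $I'(b) = - \frac{b}{6}\, I(b)$.

This is a separable first-order ODE; solving with the initial condition $I(0) = \int_{-\infty}^{\infty} 2 e^{- 3 u^{2}}\,du = \frac{2 \sqrt{3} \sqrt{\pi}}{3}$ gives
$$I(b) = \frac{2 \sqrt{3} \sqrt{\pi} e^{- \frac{b^{2}}{12}}}{3}.$$

Setting $b = \frac{1}{2}$:
$$I = \frac{2 \sqrt{3} \sqrt{\pi}}{3 e^{\frac{1}{48}}}.$$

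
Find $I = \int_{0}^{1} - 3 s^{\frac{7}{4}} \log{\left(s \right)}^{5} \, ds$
$\frac{1474560}{1771561}$

Consider the simpler parametrised integral
$$J(a) = \int_{0}^{1} - 3 s^{a} \, ds = - \frac{3}{a + 1}.$$

Differentiating under the integral sign brings down a factor of $\ln s$:
$$\frac{dJ}{da} = \int_{0}^{1} - 3 s^{a} \log{\left(s \right)} \, ds = \frac{3}{\left(a + 1\right)^{2}}.$$

Repeating $5$ times in total — each differentiation brings down another $\ln s$ — gives
$$\frac{d^{5}J}{da^{5}} = \int_{0}^{1} - 3 s^{a} \log{\left(s \right)}^{5} \, ds = \frac{360}{\left(a + 1\right)^{6}},$$
and the integrand here is exactly the target integrand, so $I = \frac{360}{\left(a + 1\right)^{6}}$.

Setting $a = \frac{7}{4}$:
$$I = \frac{1474560}{1771561}.$$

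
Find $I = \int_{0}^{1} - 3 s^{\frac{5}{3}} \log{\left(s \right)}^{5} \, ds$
$\frac{32805}{32768}$

Begin with the known integral
$$J(a) = \int_{0}^{1} - 3 s^{a} \, ds = - \frac{3}{a + 1}.$$

Differentiating under the integral sign brings down a factor of $\ln s$:
$$\frac{dJ}{da} = \int_{0}^{1} - 3 s^{a} \log{\left(s \right)} \, ds = \frac{3}{\left(a + 1\right)^{2}}.$$

Repeating $5$ times in total — each differentiation brings down another $\ln s$ — gives
$$\frac{d^{5}J}{da^{5}} = \int_{0}^{1} - 3 s^{a} \log{\left(s \right)}^{5} \, ds = \frac{360}{\left(a + 1\right)^{6}},$$
and the integrand here is exactly the target integrand, so $I = \frac{360}{\left(a + 1\right)^{6}}$.

Setting $a = \frac{5}{3}$:
$$I = \frac{32805}{32768}.$$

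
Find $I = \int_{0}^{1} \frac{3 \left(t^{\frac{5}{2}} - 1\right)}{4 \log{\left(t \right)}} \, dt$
$\frac{3 \log{\left(\frac{7}{2} \right)}}{4}$

Consider the one-parameter family: let $I(a) = \int_{0}^{1} \frac{3 \left(t^{a} - 1\right)}{4 \log{\left(t \right)}} \, dt$.

Since $\dfrac{\partial}{\partial a}\,t^{a} = t^{a} \ln t$, the $\ln t$ in the denominator cancels and
$$\frac{dI}{da} = \int_{0}^{1} \frac{3}{4} t^{a} \, dt = \frac{3}{4} \left[\frac{t^{a+1}}{a+1}\right]_0^1 = \frac{3}{4 \left(a + 1\right)}.$$

Integrating with respect to $a$ gives $I(a) = \frac{3 \log{\left(a + 1 \right)}}{4} + C$.

At $a = 0$ the integrand is identically $0$, so $I(0) = 0$. The closed form gives $0$, hence $C = 0$.

Setting $a = \frac{5}{2}$:
$$I = \frac{3 \log{\left(\frac{7}{2} \right)}}{4}.$$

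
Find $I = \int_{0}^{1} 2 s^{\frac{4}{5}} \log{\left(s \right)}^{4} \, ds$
$\frac{50000}{19683}$

Begin with the known integral
$$J(a) = \int_{0}^{1} 2 s^{a} \, ds = \frac{2}{a + 1}.$$

Differentiating under the integral sign brings down a factor of $\ln s$:
$$\frac{dJ}{da} = \int_{0}^{1} 2 s^{a} \log{\left(s \right)} \, ds = - \frac{2}{\left(a + 1\right)^{2}}.$$

Repeating $4$ times in total — each differentiation brings down another $\ln s$ — gives
$$\frac{d^{4}J}{da^{4}} = \int_{0}^{1} 2 s^{a} \log{\left(s \right)}^{4} \, ds = \frac{48}{\left(a + 1\right)^{5}},$$
and the integrand here is exactly the target integrand, so $I = \frac{48}{\left(a + 1\right)^{5}}$.

Setting $a = \frac{4}{5}$:
$$I = \frac{50000}{19683}.$$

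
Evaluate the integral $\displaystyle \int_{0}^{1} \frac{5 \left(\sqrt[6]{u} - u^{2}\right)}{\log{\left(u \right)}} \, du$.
$\log{\left(\frac{16807}{1889568} \right)}$

Consider the one-parameter family: let $I(a) = \int_{0}^{1} \frac{5 \left(- u^{2} + u^{a}\right)}{\log{\left(u \right)}} \, du$.

Since $\dfrac{\partial}{\partial a}\,u^{a} = u^{a} \ln u$, the $\ln u$ in the denominator cancels and
$$\frac{dI}{da} = \int_{0}^{1} 5 u^{a} \, du = 5 \left[\frac{u^{a+1}}{a+1}\right]_0^1 = \frac{5}{a + 1}.$$

Integrating with respect to $a$ gives $I(a) = \log{\left(\frac{\left(a + 1\right)^{5}}{243} \right)} + C$.

At $a = 2$ the integrand is identically $0$, so $I(2) = 0$. The closed form gives $0$, hence $C = 0$.

Setting $a = \frac{1}{6}$:
$$I = \log{\left(\frac{16807}{1889568} \right)}.$$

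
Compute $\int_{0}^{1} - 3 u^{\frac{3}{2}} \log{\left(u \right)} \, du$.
$\frac{12}{25}$

Consider the simpler parametrised integral
$$J(a) = \int_{0}^{1} - 3 u^{a} \, du = - \frac{3}{a + 1}.$$

Differentiating under the integral sign brings down a factor of $\ln u$:
$$\frac{dJ}{da} = \int_{0}^{1} - 3 u^{a} \log{\left(u \right)} \, du = \frac{3}{\left(a + 1\right)^{2}}.$$

The integral on the left is $I$, so $I = \frac{3}{\left(a + 1\right)^{2}}$.

Setting $a = \frac{3}{2}$:
$$I = \frac{12}{25}.$$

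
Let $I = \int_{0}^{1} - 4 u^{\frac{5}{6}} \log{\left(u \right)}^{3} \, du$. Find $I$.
$\frac{31104}{14641}$

Begin with the known integral
$$J(a) = \int_{0}^{1} - 4 u^{a} \, du = - \frac{4}{a + 1}.$$

Differentiating under the integral sign brings down a factor of $\ln u$:
$$\frac{dJ}{da} = \int_{0}^{1} - 4 u^{a} \log{\left(u \right)} \, du = \frac{4}{\left(a + 1\right)^{2}}.$$

Repeating $3$ times in total — each differentiation brings down another $\ln u$ — gives
$$\frac{d^{3}J}{da^{3}} = \int_{0}^{1} - 4 u^{a} \log{\left(u \right)}^{3} \, du = \frac{24}{\left(a + 1\right)^{4}},$$
and the integrand here is exactly the target integrand, so $I = \frac{24}{\left(a + 1\right)^{4}}$.

Setting $a = \frac{5}{6}$:
$$I = \frac{31104}{14641}.$$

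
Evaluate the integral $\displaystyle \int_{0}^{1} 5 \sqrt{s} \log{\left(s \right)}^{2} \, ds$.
$\frac{80}{27}$

Begin with the known integral
$$J(a) = \int_{0}^{1} 5 s^{a} \, ds = \frac{5}{a + 1}.$$

Differentiating under the integral sign brings down a factor of $\ln s$:
$$\frac{dJ}{da} = \int_{0}^{1} 5 s^{a} \log{\left(s \right)} \, ds = - \frac{5}{\left(a + 1\right)^{2}}.$$

Repeating twice in total — each differentiation brings down another $\ln s$ — gives
$$\frac{d^{2}J}{da^{2}} = \int_{0}^{1} 5 s^{a} \log{\left(s \right)}^{2} \, ds = \frac{10}{\left(a + 1\right)^{3}},$$
and the integrand here is exactly the target integrand, so $I = \frac{10}{\left(a + 1\right)^{3}}$.

Setting $a = \frac{1}{2}$:
$$I = \frac{80}{27}.$$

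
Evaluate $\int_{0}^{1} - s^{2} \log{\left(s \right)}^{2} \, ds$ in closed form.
$- \frac{2}{27}$

Consider the simpler parametrised integral
$$J(a) = \int_{0}^{1} - s^{a} \, ds = - \frac{1}{a + 1}.$$

Differentiating under the integral sign brings down a factor of $\ln s$:
$$\frac{dJ}{da} = \int_{0}^{1} - s^{a} \log{\left(s \right)} \, ds = \frac{1}{\left(a + 1\right)^{2}}.$$

Repeating twice in total — each differentiation brings down another $\ln s$ — gives
$$\frac{d^{2}J}{da^{2}} = \int_{0}^{1} - s^{a} \log{\left(s \right)}^{2} \, ds = - \frac{2}{\left(a + 1\right)^{3}},$$
and the integrand here is exactly the target integrand, so $I = - \frac{2}{\left(a + 1\right)^{3}}$.

Setting $a = 2$:
$$I = - \frac{2}{27}.$$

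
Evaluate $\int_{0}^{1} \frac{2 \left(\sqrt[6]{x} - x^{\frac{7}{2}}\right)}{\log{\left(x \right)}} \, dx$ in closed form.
$\log{\left(\frac{49}{729} \right)}$

Introduce a parameter $a$ in the exponent: let $I(a) = \int_{0}^{1} \frac{2 \left(- x^{\frac{7}{2}} + x^{a}\right)}{\log{\left(x \right)}} \, dx$.

Since $\dfrac{\partial}{\partial a}\,x^{a} = x^{a} \ln x$, the $\ln x$ in the denominator cancels and
$$\frac{dI}{da} = \int_{0}^{1} 2 x^{a} \, dx = 2 \left[\frac{x^{a+1}}{a+1}\right]_0^1 = \frac{2}{a + 1}.$$

Integrating with respect to $a$ gives $I(a) = \log{\left(\frac{4 \left(a + 1\right)^{2}}{81} \right)} + C$.

At $a = \frac{7}{2}$ the integrand is identically $0$, so $I(\frac{7}{2}) = 0$. The closed form gives $0$, hence $C = 0$.

Setting $a = \frac{1}{6}$:
$$I = \log{\left(\frac{49}{729} \right)}.$$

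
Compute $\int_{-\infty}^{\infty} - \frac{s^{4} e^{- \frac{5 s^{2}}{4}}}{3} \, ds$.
$- \frac{8 \sqrt{5} \sqrt{\pi}}{125}$

Begin with the known integral
$$J(a) = \int_{-\infty}^{\infty} - \frac{e^{- a s^{2}}}{3} \, ds = - \frac{\sqrt{\pi}}{3 \sqrt{a}}.$$

Differentiating under the integral sign brings down a factor of $(-s^2)$:
$$\frac{dJ}{da} = \int_{-\infty}^{\infty} \frac{s^{2} e^{- a s^{2}}}{3} \, ds = \frac{\sqrt{\pi}}{6 a^{\frac{3}{2}}}.$$

Repeating twice in total — each differentiation brings down another $(-s^2)$ — gives
$$\frac{d^{2}J}{da^{2}} = \int_{-\infty}^{\infty} - \frac{s^{4} e^{- a s^{2}}}{3} \, ds = - \frac{\sqrt{\pi}}{4 a^{\frac{5}{2}}},$$
and the integrand here is exactly the target integrand, so $I = - \frac{\sqrt{\pi}}{4 a^{\frac{5}{2}}}$.

Setting $a = \frac{5}{4}$:
$$I = - \frac{8 \sqrt{5} \sqrt{\pi}}{125}.$$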